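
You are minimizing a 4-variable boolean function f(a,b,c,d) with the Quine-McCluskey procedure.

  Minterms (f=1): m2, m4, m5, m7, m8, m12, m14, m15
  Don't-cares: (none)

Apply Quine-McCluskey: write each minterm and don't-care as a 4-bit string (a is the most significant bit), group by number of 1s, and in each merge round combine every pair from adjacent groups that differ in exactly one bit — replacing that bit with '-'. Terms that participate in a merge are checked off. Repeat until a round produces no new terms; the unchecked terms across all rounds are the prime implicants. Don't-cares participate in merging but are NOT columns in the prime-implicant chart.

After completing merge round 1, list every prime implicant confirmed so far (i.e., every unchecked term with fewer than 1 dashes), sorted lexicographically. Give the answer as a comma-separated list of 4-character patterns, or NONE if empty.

0010

Round 0: 0010 0100✓ 0101✓ 0111✓ 1000✓ 1100✓ 1110✓ 1111✓
Round 1: -100 -111 01-1 010- 1-00 11-0 111-
PIs = {-100, -111, 0010, 01-1, 010-, 1-00, 11-0, 111-}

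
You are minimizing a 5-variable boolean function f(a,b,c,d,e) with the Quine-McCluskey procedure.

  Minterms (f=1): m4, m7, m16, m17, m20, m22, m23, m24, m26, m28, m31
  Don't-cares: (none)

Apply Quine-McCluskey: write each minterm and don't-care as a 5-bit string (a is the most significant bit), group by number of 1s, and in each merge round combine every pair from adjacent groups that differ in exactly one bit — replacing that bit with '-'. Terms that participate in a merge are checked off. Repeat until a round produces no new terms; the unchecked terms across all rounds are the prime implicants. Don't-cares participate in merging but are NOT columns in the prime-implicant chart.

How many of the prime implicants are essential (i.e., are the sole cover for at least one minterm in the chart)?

[col 0] 00100*, 00111*, 10000*, 10001*, 10100*, 10110*, 10111*, 11000*, 11010*, 11100*, 11111*
[col 1] -0100, -0111, 1-000*, 1-100*, 1-111, 10-00*, 1000-, 101-0, 1011-, 11-00*, 110-0
[col 2] 1--00
Prime implicants: -0100, -0111, 1--00, 1-111, 1000-, 101-0, 1011-, 110-0
PI chart (minterm → PIs covering it):
  4 | -0100  (sole → essential)
  7 | -0111  (sole → essential)
  16 | 1--00,1000-
  17 | 1000-  (sole → essential)
  20 | -0100,1--00,101-0
  22 | 101-0,1011-
  23 | -0111,1-111,1011-
  24 | 1--00,110-0
  26 | 110-0  (sole → essential)
  28 | 1--00  (sole → essential)
  31 | 1-111  (sole → essential)
Essential prime implicants: -0100, -0111, 1--00, 1-111, 1000-, 110-0

6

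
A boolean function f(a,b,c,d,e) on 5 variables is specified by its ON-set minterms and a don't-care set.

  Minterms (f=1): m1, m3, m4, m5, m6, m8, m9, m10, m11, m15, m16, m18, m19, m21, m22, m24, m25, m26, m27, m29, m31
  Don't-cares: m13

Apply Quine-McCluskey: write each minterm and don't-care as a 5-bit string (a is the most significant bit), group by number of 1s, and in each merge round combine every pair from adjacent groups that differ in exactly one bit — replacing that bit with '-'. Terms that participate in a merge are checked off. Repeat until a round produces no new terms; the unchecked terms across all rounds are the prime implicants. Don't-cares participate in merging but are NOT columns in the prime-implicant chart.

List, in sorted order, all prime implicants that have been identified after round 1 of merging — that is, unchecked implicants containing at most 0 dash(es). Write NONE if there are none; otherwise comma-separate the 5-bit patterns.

[col 0] 00001*, 00011*, 00100*, 00101*, 00110*, 01000*, 01001*, 01010*, 01011*, 01101*, 01111*, 10000*, 10010*, 10011*, 10101*, 10110*, 11000*, 11001*, 11010*, 11011*, 11101*, 11111*
[col 1] -0011*, -0101*, -0110, -1000*, -1001*, -1010*, -1011*, -1101*, -1111*, 0-001*, 0-011*, 0-101*, 00-01*, 000-1*, 001-0, 0010-, 01-01*, 01-11*, 010-0*, 010-1*, 0100-*, 0101-*, 011-1*, 1-000*, 1-010*, 1-011*, 1-101*, 10-10, 100-0*, 1001-*, 11-01*, 11-11*, 110-0*, 110-1*, 1100-*, 1101-*, 111-1*
[col 2] --011, --101, -1-01*, -1-11*, -10-0*, -10-1*, -100-*, -101-*, -11-1*, 0--01, 0-0-1, 01--1*, 010--*, 1-0-0, 1-01-, 11--1*, 110--*
[col 3] -1--1, -10--
Prime implicants: --011, --101, -0110, -1--1, -10--, 0--01, 0-0-1, 001-0, 0010-, 1-0-0, 1-01-, 10-10

NONE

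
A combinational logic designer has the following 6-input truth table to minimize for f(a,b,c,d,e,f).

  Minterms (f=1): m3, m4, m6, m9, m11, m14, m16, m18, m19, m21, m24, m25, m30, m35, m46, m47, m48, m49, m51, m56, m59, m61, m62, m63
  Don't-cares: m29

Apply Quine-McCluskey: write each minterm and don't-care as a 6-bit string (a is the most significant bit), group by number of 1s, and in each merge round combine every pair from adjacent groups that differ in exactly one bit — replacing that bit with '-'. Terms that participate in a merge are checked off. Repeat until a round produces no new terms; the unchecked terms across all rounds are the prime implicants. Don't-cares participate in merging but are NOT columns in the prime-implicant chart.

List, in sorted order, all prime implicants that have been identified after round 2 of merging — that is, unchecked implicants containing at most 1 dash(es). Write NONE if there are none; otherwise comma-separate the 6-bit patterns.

-11101, 0-1001, 00-011, 00-110, 0001-0, 0010-1, 01-101, 0100-0, 01001-, 011-01, 01100-, 11-011, 1100-1, 11000-, 111-11, 1111-1

size-2^0 implicants → 000011(✓)  000100(✓)  000110(✓)  001001(✓)  001011(✓)  001110(✓)  010000(✓)  010010(✓)  010011(✓)  010101(✓)  011000(✓)  011001(✓)  011101(✓)  011110(✓)  100011(✓)  101110(✓)  101111(✓)  110000(✓)  110001(✓)  110011(✓)  111000(✓)  111011(✓)  111101(✓)  111110(✓)  111111(✓)
size-2^1 implicants → -00011(✓)  -01110(✓)  -10000(✓)  -10011(✓)  -11000(✓)  -11101  -11110(✓)  0-0011(✓)  0-1001  0-1110(✓)  00-011  00-110  0001-0  0010-1  01-000(✓)  01-101  0100-0  01001-  011-01  01100-  1-0011(✓)  1-1110(✓)  1-1111(✓)  10111-(✓)  11-000(✓)  11-011  1100-1  11000-  111-11  1111-1  11111-(✓)
size-2^2 implicants → --0011  --1110  -1-000  1-111-
Unchecked terms (primes): --0011, --1110, -1-000, -11101, 0-1001, 00-011, 00-110, 0001-0, 0010-1, 01-101, 0100-0, 01001-, 011-01, 01100-, 1-111-, 11-011, 1100-1, 11000-, 111-11, 1111-1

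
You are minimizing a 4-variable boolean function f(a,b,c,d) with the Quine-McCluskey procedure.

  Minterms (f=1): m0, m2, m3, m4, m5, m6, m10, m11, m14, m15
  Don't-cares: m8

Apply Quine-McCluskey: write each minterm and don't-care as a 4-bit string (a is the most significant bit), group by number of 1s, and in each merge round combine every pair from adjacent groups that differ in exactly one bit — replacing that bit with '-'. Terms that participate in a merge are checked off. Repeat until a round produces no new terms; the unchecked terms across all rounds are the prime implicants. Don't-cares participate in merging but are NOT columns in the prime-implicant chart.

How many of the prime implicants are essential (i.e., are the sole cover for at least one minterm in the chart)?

[col 0] 0000*, 0010*, 0011*, 0100*, 0101*, 0110*, 1000*, 1010*, 1011*, 1110*, 1111*
[col 1] -000*, -010*, -011*, -110*, 0-00*, 0-10*, 00-0*, 001-*, 01-0*, 010-, 1-10*, 1-11*, 10-0*, 101-*, 111-*
[col 2] --10, -0-0, -01-, 0--0, 1-1-
Prime implicants: --10, -0-0, -01-, 0--0, 010-, 1-1-
PI chart (minterm → PIs covering it):
  0 | -0-0,0--0
  2 | --10,-0-0,-01-,0--0
  3 | -01-  (sole → essential)
  4 | 0--0,010-
  5 | 010-  (sole → essential)
  6 | --10,0--0
  10 | --10,-0-0,-01-,1-1-
  11 | -01-,1-1-
  14 | --10,1-1-
  15 | 1-1-  (sole → essential)
Essential prime implicants: -01-, 010-, 1-1-

3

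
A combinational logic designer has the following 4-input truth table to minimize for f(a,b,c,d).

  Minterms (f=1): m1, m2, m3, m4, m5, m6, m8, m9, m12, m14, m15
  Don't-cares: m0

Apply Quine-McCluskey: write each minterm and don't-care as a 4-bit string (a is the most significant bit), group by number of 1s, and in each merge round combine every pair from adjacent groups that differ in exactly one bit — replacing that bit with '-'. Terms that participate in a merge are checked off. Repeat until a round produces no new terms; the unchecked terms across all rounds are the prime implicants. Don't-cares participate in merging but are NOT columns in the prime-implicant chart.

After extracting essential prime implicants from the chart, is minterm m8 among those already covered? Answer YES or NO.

[col 0] 0000*, 0001*, 0010*, 0011*, 0100*, 0101*, 0110*, 1000*, 1001*, 1100*, 1110*, 1111*
[col 1] -000*, -001*, -100*, -110*, 0-00*, 0-01*, 0-10*, 00-0*, 00-1*, 000-*, 001-*, 01-0*, 010-*, 1-00*, 100-*, 11-0*, 111-
[col 2] --00, -00-, -1-0, 0--0, 0-0-, 00--
Prime implicants: --00, -00-, -1-0, 0--0, 0-0-, 00--, 111-
PI chart (minterm → PIs covering it):
  1 | -00-,0-0-,00--
  2 | 0--0,00--
  3 | 00--  (sole → essential)
  4 | --00,-1-0,0--0,0-0-
  5 | 0-0-  (sole → essential)
  6 | -1-0,0--0
  8 | --00,-00-
  9 | -00-  (sole → essential)
  12 | --00,-1-0
  14 | -1-0,111-
  15 | 111-  (sole → essential)
Essential prime implicants: -00-, 0-0-, 00--, 111-

YES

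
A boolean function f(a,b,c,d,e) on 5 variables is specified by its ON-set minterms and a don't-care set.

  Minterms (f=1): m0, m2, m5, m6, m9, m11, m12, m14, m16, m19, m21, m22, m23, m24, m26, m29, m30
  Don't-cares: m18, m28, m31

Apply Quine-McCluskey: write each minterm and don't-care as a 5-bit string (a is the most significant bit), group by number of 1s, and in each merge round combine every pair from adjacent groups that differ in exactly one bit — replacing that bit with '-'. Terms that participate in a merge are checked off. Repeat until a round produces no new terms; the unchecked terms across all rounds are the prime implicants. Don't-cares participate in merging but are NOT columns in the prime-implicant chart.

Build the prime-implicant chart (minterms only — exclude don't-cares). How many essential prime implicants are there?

size-2^0 implicants → 00000(✓)  00010(✓)  00101(✓)  00110(✓)  01001(✓)  01011(✓)  01100(✓)  01110(✓)  10000(✓)  10010(✓)  10011(✓)  10101(✓)  10110(✓)  10111(✓)  11000(✓)  11010(✓)  11100(✓)  11101(✓)  11110(✓)  11111(✓)
size-2^1 implicants → -0000(✓)  -0010(✓)  -0101  -0110(✓)  -1100(✓)  -1110(✓)  0-110(✓)  00-10(✓)  000-0(✓)  010-1  011-0(✓)  1-000(✓)  1-010(✓)  1-101(✓)  1-110(✓)  1-111(✓)  10-10(✓)  10-11(✓)  100-0(✓)  1001-(✓)  101-1(✓)  1011-(✓)  11-00(✓)  11-10(✓)  110-0(✓)  111-0(✓)  111-1(✓)  1110-(✓)  1111-(✓)
size-2^2 implicants → --110  -0-10  -00-0  -11-0  1--10  1-0-0  1-1-1  1-11-  10-1-  11--0  111--
Unchecked terms (primes): --110, -0-10, -00-0, -0101, -11-0, 010-1, 1--10, 1-0-0, 1-1-1, 1-11-, 10-1-, 11--0, 111--
Minterm coverage:
  m0 ⊆ -00-0 [E]
  m2 ⊆ -0-10,-00-0
  m5 ⊆ -0101 [E]
  m6 ⊆ --110,-0-10
  m9 ⊆ 010-1 [E]
  m11 ⊆ 010-1 [E]
  m12 ⊆ -11-0 [E]
  m14 ⊆ --110,-11-0
  m16 ⊆ -00-0,1-0-0
  m19 ⊆ 10-1- [E]
  m21 ⊆ -0101,1-1-1
  m22 ⊆ --110,-0-10,1--10,1-11-,10-1-
  m23 ⊆ 1-1-1,1-11-,10-1-
  m24 ⊆ 1-0-0,11--0
  m26 ⊆ 1--10,1-0-0,11--0
  m29 ⊆ 1-1-1,111--
  m30 ⊆ --110,-11-0,1--10,1-11-,11--0,111--
E = {-00-0, -0101, -11-0, 010-1, 10-1-}

5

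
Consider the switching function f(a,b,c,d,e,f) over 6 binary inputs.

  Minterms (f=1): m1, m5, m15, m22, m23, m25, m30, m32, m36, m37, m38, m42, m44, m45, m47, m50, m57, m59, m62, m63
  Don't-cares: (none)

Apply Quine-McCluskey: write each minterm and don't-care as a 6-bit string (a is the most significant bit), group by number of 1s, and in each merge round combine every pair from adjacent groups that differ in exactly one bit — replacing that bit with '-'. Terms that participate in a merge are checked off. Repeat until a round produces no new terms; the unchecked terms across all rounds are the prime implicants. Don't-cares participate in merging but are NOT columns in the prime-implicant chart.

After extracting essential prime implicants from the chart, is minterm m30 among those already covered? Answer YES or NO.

[col 0] 000001*, 000101*, 001111*, 010110*, 010111*, 011001*, 011110*, 100000*, 100100*, 100101*, 100110*, 101010, 101100*, 101101*, 101111*, 110010, 111001*, 111011*, 111110*, 111111*
[col 1] -00101, -01111, -11001, -11110, 000-01, 01-110, 01011-, 1-1111, 10-100*, 10-101*, 100-00, 1001-0, 10010-*, 1011-1, 10110-*, 111-11, 1110-1, 11111-
[col 2] 10-10-
Prime implicants: -00101, -01111, -11001, -11110, 000-01, 01-110, 01011-, 1-1111, 10-10-, 100-00, 1001-0, 101010, 1011-1, 110010, 111-11, 1110-1, 11111-
PI chart (minterm → PIs covering it):
  1 | 000-01  (sole → essential)
  5 | -00101,000-01
  15 | -01111  (sole → essential)
  22 | 01-110,01011-
  23 | 01011-  (sole → essential)
  25 | -11001  (sole → essential)
  30 | -11110,01-110
  32 | 100-00  (sole → essential)
  36 | 10-10-,100-00,1001-0
  37 | -00101,10-10-
  38 | 1001-0  (sole → essential)
  42 | 101010  (sole → essential)
  44 | 10-10-  (sole → essential)
  45 | 10-10-,1011-1
  47 | -01111,1-1111,1011-1
  50 | 110010  (sole → essential)
  57 | -11001,1110-1
  59 | 111-11,1110-1
  62 | -11110,11111-
  63 | 1-1111,111-11,11111-
Essential prime implicants: -01111, -11001, 000-01, 01011-, 10-10-, 100-00, 1001-0, 101010, 110010

NO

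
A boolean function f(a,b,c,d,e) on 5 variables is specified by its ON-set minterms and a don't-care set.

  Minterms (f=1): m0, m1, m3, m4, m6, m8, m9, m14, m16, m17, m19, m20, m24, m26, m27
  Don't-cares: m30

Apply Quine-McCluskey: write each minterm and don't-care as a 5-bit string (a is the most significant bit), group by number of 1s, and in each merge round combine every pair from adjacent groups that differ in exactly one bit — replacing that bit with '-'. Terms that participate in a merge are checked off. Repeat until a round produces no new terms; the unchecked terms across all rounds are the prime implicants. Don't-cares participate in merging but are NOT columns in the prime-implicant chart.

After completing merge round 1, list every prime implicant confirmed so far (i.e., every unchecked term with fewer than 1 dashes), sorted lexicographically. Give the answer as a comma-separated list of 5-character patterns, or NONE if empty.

NONE

[col 0] 00000*, 00001*, 00011*, 00100*, 00110*, 01000*, 01001*, 01110*, 10000*, 10001*, 10011*, 10100*, 11000*, 11010*, 11011*, 11110*
[col 1] -0000*, -0001*, -0011*, -0100*, -1000*, -1110, 0-000*, 0-001*, 0-110, 00-00*, 000-1*, 0000-*, 001-0, 0100-*, 1-000*, 1-011, 10-00*, 100-1*, 1000-*, 11-10, 110-0, 1101-
[col 2] --000, -0-00, -00-1, -000-, 0-00-
Prime implicants: --000, -0-00, -00-1, -000-, -1110, 0-00-, 0-110, 001-0, 1-011, 11-10, 110-0, 1101-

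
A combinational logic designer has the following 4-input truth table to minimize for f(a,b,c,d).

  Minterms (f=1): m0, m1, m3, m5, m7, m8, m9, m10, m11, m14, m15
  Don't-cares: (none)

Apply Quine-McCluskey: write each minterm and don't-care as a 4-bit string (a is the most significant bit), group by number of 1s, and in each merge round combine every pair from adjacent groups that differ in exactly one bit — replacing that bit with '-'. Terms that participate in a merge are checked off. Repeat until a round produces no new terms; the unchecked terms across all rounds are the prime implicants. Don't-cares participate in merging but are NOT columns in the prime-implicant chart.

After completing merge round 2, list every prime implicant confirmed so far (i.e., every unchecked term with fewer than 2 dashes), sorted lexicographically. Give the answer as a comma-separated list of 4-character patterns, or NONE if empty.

NONE

Round 0: 0000✓ 0001✓ 0011✓ 0101✓ 0111✓ 1000✓ 1001✓ 1010✓ 1011✓ 1110✓ 1111✓
Round 1: -000✓ -001✓ -011✓ -111✓ 0-01✓ 0-11✓ 00-1✓ 000-✓ 01-1✓ 1-10✓ 1-11✓ 10-0✓ 10-1✓ 100-✓ 101-✓ 111-✓
Round 2: --11 -0-1 -00- 0--1 1-1- 10--
PIs = {--11, -0-1, -00-, 0--1, 1-1-, 10--}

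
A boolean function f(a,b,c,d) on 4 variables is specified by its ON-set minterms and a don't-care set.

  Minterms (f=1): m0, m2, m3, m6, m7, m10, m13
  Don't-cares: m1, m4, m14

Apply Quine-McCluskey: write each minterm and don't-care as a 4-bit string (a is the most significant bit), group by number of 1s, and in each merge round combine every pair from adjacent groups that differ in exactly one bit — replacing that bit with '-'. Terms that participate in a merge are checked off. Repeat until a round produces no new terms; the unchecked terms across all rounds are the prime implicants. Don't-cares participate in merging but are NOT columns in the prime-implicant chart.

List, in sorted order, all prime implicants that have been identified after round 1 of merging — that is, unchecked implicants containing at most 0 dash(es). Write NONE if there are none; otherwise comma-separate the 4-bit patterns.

1101

size-2^0 implicants → 0000(✓)  0001(✓)  0010(✓)  0011(✓)  0100(✓)  0110(✓)  0111(✓)  1010(✓)  1101  1110(✓)
size-2^1 implicants → -010(✓)  -110(✓)  0-00(✓)  0-10(✓)  0-11(✓)  00-0(✓)  00-1(✓)  000-(✓)  001-(✓)  01-0(✓)  011-(✓)  1-10(✓)
size-2^2 implicants → --10  0--0  0-1-  00--
Unchecked terms (primes): --10, 0--0, 0-1-, 00--, 1101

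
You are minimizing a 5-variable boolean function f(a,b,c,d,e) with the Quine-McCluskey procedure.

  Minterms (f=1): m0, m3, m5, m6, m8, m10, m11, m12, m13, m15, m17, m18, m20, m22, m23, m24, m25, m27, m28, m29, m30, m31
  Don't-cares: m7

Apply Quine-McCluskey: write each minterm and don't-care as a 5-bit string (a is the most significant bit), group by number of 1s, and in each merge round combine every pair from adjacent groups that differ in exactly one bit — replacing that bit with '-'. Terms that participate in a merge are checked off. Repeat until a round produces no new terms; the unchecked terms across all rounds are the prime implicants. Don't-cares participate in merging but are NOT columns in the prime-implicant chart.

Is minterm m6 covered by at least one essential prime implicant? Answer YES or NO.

YES

Round 0: 00000✓ 00011✓ 00101✓ 00110✓ 00111✓ 01000✓ 01010✓ 01011✓ 01100✓ 01101✓ 01111✓ 10001✓ 10010✓ 10100✓ 10110✓ 10111✓ 11000✓ 11001✓ 11011✓ 11100✓ 11101✓ 11110✓ 11111✓
Round 1: -0110✓ -0111✓ -1000✓ -1011✓ -1100✓ -1101✓ -1111✓ 0-000 0-011✓ 0-101✓ 0-111✓ 00-11✓ 001-1✓ 0011-✓ 01-00✓ 01-11✓ 010-0 0101- 011-1✓ 0110-✓ 1-001 1-100✓ 1-110✓ 1-111✓ 10-10 101-0✓ 1011-✓ 11-00✓ 11-01✓ 11-11✓ 110-1✓ 1100-✓ 111-0✓ 111-1✓ 1110-✓ 1111-✓
Round 2: --111 -011- -1-00 -1-11 -11-1 -110- 0--11 0-1-1 1-1-0 1-11- 11--1 11-0- 111--
PIs = {--111, -011-, -1-00, -1-11, -11-1, -110-, 0--11, 0-000, 0-1-1, 010-0, 0101-, 1-001, 1-1-0, 1-11-, 10-10, 11--1, 11-0-, 111--}
Coverage chart:
  m0: 0-000 ←essential
  m3: 0--11 ←essential
  m5: 0-1-1 ←essential
  m6: -011- ←essential
  m8: -1-00,0-000,010-0
  m10: 010-0,0101-
  m11: -1-11,0--11,0101-
  m12: -1-00,-110-
  m13: -11-1,-110-,0-1-1
  m15: --111,-1-11,-11-1,0--11,0-1-1
  m17: 1-001 ←essential
  m18: 10-10 ←essential
  m20: 1-1-0 ←essential
  m22: -011-,1-1-0,1-11-,10-10
  m23: --111,-011-,1-11-
  m24: -1-00,11-0-
  m25: 1-001,11--1,11-0-
  m27: -1-11,11--1
  m28: -1-00,-110-,1-1-0,11-0-,111--
  m29: -11-1,-110-,11--1,11-0-,111--
  m30: 1-1-0,1-11-,111--
  m31: --111,-1-11,-11-1,1-11-,11--1,111--
Essential: -011-, 0--11, 0-000, 0-1-1, 1-001, 1-1-0, 10-10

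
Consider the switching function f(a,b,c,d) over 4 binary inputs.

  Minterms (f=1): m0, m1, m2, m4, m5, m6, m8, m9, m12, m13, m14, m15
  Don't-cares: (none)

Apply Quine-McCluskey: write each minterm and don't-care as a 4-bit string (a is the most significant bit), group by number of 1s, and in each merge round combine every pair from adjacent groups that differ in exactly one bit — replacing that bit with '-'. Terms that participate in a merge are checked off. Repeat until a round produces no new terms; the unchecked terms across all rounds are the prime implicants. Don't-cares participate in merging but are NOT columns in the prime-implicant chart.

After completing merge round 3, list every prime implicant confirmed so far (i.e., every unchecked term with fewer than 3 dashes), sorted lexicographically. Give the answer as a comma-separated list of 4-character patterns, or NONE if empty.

[col 0] 0000*, 0001*, 0010*, 0100*, 0101*, 0110*, 1000*, 1001*, 1100*, 1101*, 1110*, 1111*
[col 1] -000*, -001*, -100*, -101*, -110*, 0-00*, 0-01*, 0-10*, 00-0*, 000-*, 01-0*, 010-*, 1-00*, 1-01*, 100-*, 11-0*, 11-1*, 110-*, 111-*
[col 2] --00*, --01*, -00-*, -1-0, -10-*, 0--0, 0-0-*, 1-0-*, 11--
[col 3] --0-
Prime implicants: --0-, -1-0, 0--0, 11--

-1-0, 0--0, 11--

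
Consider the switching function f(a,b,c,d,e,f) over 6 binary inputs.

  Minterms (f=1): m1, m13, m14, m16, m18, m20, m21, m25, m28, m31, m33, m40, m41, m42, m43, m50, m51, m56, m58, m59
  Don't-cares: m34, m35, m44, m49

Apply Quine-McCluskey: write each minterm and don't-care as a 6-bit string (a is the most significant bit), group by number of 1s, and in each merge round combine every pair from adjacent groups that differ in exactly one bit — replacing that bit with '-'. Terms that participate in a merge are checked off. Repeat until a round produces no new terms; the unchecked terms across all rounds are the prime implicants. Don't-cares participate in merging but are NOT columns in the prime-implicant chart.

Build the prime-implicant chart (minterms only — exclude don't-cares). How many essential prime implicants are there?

9

[col 0] 000001*, 001101, 001110, 010000*, 010010*, 010100*, 010101*, 011001, 011100*, 011111, 100001*, 100010*, 100011*, 101000*, 101001*, 101010*, 101011*, 101100*, 110001*, 110010*, 110011*, 111000*, 111010*, 111011*
[col 1] -00001, -10010, 01-100, 010-00, 0100-0, 01010-, 1-0001*, 1-0010*, 1-0011*, 1-1000*, 1-1010*, 1-1011*, 10-001*, 10-010*, 10-011*, 1000-1*, 10001-*, 101-00, 1010-0*, 1010-1*, 10100-*, 10101-*, 11-010*, 11-011*, 1100-1*, 11001-*, 1110-0*, 11101-*
[col 2] 1--010*, 1--011*, 1-00-1, 1-001-*, 1-10-0, 1-101-*, 10-0-1, 10-01-*, 1010--, 11-01-*
[col 3] 1--01-
Prime implicants: -00001, -10010, 001101, 001110, 01-100, 010-00, 0100-0, 01010-, 011001, 011111, 1--01-, 1-00-1, 1-10-0, 10-0-1, 101-00, 1010--
PI chart (minterm → PIs covering it):
  1 | -00001  (sole → essential)
  13 | 001101  (sole → essential)
  14 | 001110  (sole → essential)
  16 | 010-00,0100-0
  18 | -10010,0100-0
  20 | 01-100,010-00,01010-
  21 | 01010-  (sole → essential)
  25 | 011001  (sole → essential)
  28 | 01-100  (sole → essential)
  31 | 011111  (sole → essential)
  33 | -00001,1-00-1,10-0-1
  40 | 1-10-0,101-00,1010--
  41 | 10-0-1,1010--
  42 | 1--01-,1-10-0,1010--
  43 | 1--01-,10-0-1,1010--
  50 | -10010,1--01-
  51 | 1--01-,1-00-1
  56 | 1-10-0  (sole → essential)
  58 | 1--01-,1-10-0
  59 | 1--01-  (sole → essential)
Essential prime implicants: -00001, 001101, 001110, 01-100, 01010-, 011001, 011111, 1--01-, 1-10-0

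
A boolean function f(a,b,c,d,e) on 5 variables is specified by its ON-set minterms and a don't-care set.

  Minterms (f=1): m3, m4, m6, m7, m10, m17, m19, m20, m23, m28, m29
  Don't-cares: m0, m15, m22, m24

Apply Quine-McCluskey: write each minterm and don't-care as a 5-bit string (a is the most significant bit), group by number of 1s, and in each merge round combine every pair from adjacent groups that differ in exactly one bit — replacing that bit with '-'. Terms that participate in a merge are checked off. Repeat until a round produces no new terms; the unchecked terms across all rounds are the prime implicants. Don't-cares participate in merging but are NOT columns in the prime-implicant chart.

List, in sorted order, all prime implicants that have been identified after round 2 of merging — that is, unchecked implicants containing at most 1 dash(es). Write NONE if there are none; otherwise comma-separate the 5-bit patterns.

Round 0: 00000✓ 00011✓ 00100✓ 00110✓ 00111✓ 01010 01111✓ 10001✓ 10011✓ 10100✓ 10110✓ 10111✓ 11000✓ 11100✓ 11101✓
Round 1: -0011✓ -0100✓ -0110✓ -0111✓ 0-111 00-00 00-11✓ 001-0✓ 0011-✓ 1-100 10-11✓ 100-1 101-0✓ 1011-✓ 11-00 1110-
Round 2: -0-11 -01-0 -011-
PIs = {-0-11, -01-0, -011-, 0-111, 00-00, 01010, 1-100, 100-1, 11-00, 1110-}

0-111, 00-00, 01010, 1-100, 100-1, 11-00, 1110-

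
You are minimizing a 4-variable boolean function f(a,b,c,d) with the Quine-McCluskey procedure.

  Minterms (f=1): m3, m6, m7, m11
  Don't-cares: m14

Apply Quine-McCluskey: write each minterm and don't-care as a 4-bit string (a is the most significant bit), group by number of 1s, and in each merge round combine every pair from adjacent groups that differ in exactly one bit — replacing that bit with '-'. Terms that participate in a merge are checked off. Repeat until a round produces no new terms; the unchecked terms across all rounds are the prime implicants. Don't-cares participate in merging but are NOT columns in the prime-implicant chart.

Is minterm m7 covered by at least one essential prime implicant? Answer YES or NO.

size-2^0 implicants → 0011(✓)  0110(✓)  0111(✓)  1011(✓)  1110(✓)
size-2^1 implicants → -011  -110  0-11  011-
Unchecked terms (primes): -011, -110, 0-11, 011-
Minterm coverage:
  m3 ⊆ -011,0-11
  m6 ⊆ -110,011-
  m7 ⊆ 0-11,011-
  m11 ⊆ -011 [E]
E = {-011}

NO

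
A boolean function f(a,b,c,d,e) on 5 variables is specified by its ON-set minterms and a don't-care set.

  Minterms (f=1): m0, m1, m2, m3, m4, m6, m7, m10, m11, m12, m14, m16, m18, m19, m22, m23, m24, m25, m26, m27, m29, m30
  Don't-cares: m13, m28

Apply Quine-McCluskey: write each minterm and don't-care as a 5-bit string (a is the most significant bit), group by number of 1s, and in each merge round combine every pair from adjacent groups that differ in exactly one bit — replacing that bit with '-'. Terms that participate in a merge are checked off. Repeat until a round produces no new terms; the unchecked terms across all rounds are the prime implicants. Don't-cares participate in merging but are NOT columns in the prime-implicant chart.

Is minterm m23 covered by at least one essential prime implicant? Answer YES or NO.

size-2^0 implicants → 00000(✓)  00001(✓)  00010(✓)  00011(✓)  00100(✓)  00110(✓)  00111(✓)  01010(✓)  01011(✓)  01100(✓)  01101(✓)  01110(✓)  10000(✓)  10010(✓)  10011(✓)  10110(✓)  10111(✓)  11000(✓)  11001(✓)  11010(✓)  11011(✓)  11100(✓)  11101(✓)  11110(✓)
size-2^1 implicants → -0000(✓)  -0010(✓)  -0011(✓)  -0110(✓)  -0111(✓)  -1010(✓)  -1011(✓)  -1100(✓)  -1101(✓)  -1110(✓)  0-010(✓)  0-011(✓)  0-100(✓)  0-110(✓)  00-00(✓)  00-10(✓)  00-11(✓)  000-0(✓)  000-1(✓)  0000-(✓)  0001-(✓)  001-0(✓)  0011-(✓)  01-10(✓)  0101-(✓)  011-0(✓)  0110-(✓)  1-000(✓)  1-010(✓)  1-011(✓)  1-110(✓)  10-10(✓)  10-11(✓)  100-0(✓)  1001-(✓)  1011-(✓)  11-00(✓)  11-01(✓)  11-10(✓)  110-0(✓)  110-1(✓)  1100-(✓)  1101-(✓)  111-0(✓)  1110-(✓)
size-2^2 implicants → --010(✓)  --011(✓)  --110(✓)  -0-10(✓)  -0-11(✓)  -00-0  -001-(✓)  -011-(✓)  -1-10(✓)  -101-(✓)  -11-0  -110-  0--10(✓)  0-01-(✓)  0-1-0  00--0  00-1-(✓)  000--  1--10(✓)  1-0-0  1-01-(✓)  10-1-(✓)  11--0  11-0-  110--
size-2^3 implicants → ---10  --01-  -0-1-
Unchecked terms (primes): ---10, --01-, -0-1-, -00-0, -11-0, -110-, 0-1-0, 00--0, 000--, 1-0-0, 11--0, 11-0-, 110--
Minterm coverage:
  m0 ⊆ -00-0,00--0,000--
  m1 ⊆ 000-- [E]
  m2 ⊆ ---10,--01-,-0-1-,-00-0,00--0,000--
  m3 ⊆ --01-,-0-1-,000--
  m4 ⊆ 0-1-0,00--0
  m6 ⊆ ---10,-0-1-,0-1-0,00--0
  m7 ⊆ -0-1- [E]
  m10 ⊆ ---10,--01-
  m11 ⊆ --01- [E]
  m12 ⊆ -11-0,-110-,0-1-0
  m14 ⊆ ---10,-11-0,0-1-0
  m16 ⊆ -00-0,1-0-0
  m18 ⊆ ---10,--01-,-0-1-,-00-0,1-0-0
  m19 ⊆ --01-,-0-1-
  m22 ⊆ ---10,-0-1-
  m23 ⊆ -0-1- [E]
  m24 ⊆ 1-0-0,11--0,11-0-,110--
  m25 ⊆ 11-0-,110--
  m26 ⊆ ---10,--01-,1-0-0,11--0,110--
  m27 ⊆ --01-,110--
  m29 ⊆ -110-,11-0-
  m30 ⊆ ---10,-11-0,11--0
E = {--01-, -0-1-, 000--}

YES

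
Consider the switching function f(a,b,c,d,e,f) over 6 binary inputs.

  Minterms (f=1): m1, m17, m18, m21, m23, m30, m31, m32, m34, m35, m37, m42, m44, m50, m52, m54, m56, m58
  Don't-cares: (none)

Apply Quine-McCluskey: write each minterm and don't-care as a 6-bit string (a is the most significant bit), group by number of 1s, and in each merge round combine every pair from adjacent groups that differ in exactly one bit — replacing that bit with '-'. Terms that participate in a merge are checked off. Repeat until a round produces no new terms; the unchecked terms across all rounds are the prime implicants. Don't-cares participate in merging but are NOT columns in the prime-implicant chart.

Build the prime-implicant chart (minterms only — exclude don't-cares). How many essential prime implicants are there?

10

Round 0: 000001✓ 010001✓ 010010✓ 010101✓ 010111✓ 011110✓ 011111✓ 100000✓ 100010✓ 100011✓ 100101 101010✓ 101100 110010✓ 110100✓ 110110✓ 111000✓ 111010✓
Round 1: -10010 0-0001 01-111 010-01 0101-1 01111- 1-0010✓ 1-1010✓ 10-010✓ 1000-0 10001- 11-010✓ 110-10 1101-0 1110-0
Round 2: 1--010
PIs = {-10010, 0-0001, 01-111, 010-01, 0101-1, 01111-, 1--010, 1000-0, 10001-, 100101, 101100, 110-10, 1101-0, 1110-0}
Coverage chart:
  m1: 0-0001 ←essential
  m17: 0-0001,010-01
  m18: -10010 ←essential
  m21: 010-01,0101-1
  m23: 01-111,0101-1
  m30: 01111- ←essential
  m31: 01-111,01111-
  m32: 1000-0 ←essential
  m34: 1--010,1000-0,10001-
  m35: 10001- ←essential
  m37: 100101 ←essential
  m42: 1--010 ←essential
  m44: 101100 ←essential
  m50: -10010,1--010,110-10
  m52: 1101-0 ←essential
  m54: 110-10,1101-0
  m56: 1110-0 ←essential
  m58: 1--010,1110-0
Essential: -10010, 0-0001, 01111-, 1--010, 1000-0, 10001-, 100101, 101100, 1101-0, 1110-0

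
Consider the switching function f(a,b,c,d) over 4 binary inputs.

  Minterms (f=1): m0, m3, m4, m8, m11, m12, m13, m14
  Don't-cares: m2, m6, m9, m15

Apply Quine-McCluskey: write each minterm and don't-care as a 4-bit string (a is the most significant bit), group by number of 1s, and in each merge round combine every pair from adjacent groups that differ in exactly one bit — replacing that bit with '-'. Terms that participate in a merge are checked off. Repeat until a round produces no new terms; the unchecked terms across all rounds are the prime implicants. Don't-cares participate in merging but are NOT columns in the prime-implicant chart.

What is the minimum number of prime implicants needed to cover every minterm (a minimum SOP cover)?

size-2^0 implicants → 0000(✓)  0010(✓)  0011(✓)  0100(✓)  0110(✓)  1000(✓)  1001(✓)  1011(✓)  1100(✓)  1101(✓)  1110(✓)  1111(✓)
size-2^1 implicants → -000(✓)  -011  -100(✓)  -110(✓)  0-00(✓)  0-10(✓)  00-0(✓)  001-  01-0(✓)  1-00(✓)  1-01(✓)  1-11(✓)  10-1(✓)  100-(✓)  11-0(✓)  11-1(✓)  110-(✓)  111-(✓)
size-2^2 implicants → --00  -1-0  0--0  1--1  1-0-  11--
Unchecked terms (primes): --00, -011, -1-0, 0--0, 001-, 1--1, 1-0-, 11--
Minterm coverage:
  m0 ⊆ --00,0--0
  m3 ⊆ -011,001-
  m4 ⊆ --00,-1-0,0--0
  m8 ⊆ --00,1-0-
  m11 ⊆ -011,1--1
  m12 ⊆ --00,-1-0,1-0-,11--
  m13 ⊆ 1--1,1-0-,11--
  m14 ⊆ -1-0,11--
(no essential prime implicants)
Petrick residual → --00, -011, 11--
Cover = c'd' + b'cd + ab  |cover|=3

3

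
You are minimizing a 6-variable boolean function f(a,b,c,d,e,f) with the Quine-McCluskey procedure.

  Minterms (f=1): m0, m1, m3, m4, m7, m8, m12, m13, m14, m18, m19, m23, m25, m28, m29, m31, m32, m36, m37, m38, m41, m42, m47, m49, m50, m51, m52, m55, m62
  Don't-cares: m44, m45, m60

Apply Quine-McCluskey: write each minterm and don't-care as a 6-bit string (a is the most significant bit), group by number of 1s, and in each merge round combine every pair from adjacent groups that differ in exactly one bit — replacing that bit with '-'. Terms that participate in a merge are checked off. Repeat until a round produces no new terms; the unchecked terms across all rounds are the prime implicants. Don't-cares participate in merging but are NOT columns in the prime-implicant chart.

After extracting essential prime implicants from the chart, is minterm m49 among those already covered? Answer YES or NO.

size-2^0 implicants → 000000(✓)  000001(✓)  000011(✓)  000100(✓)  000111(✓)  001000(✓)  001100(✓)  001101(✓)  001110(✓)  010010(✓)  010011(✓)  010111(✓)  011001(✓)  011100(✓)  011101(✓)  011111(✓)  100000(✓)  100100(✓)  100101(✓)  100110(✓)  101001(✓)  101010  101100(✓)  101101(✓)  101111(✓)  110001(✓)  110010(✓)  110011(✓)  110100(✓)  110111(✓)  111100(✓)  111110(✓)
size-2^1 implicants → -00000(✓)  -00100(✓)  -01100(✓)  -01101(✓)  -10010(✓)  -10011(✓)  -10111(✓)  -11100(✓)  0-0011(✓)  0-0111(✓)  0-1100(✓)  0-1101(✓)  00-000(✓)  00-100(✓)  000-00(✓)  000-11(✓)  0000-1  00000-  001-00(✓)  0011-0  00110-(✓)  01-111  010-11(✓)  01001-(✓)  011-01  0111-1  01110-(✓)  1-0100(✓)  1-1100(✓)  10-100(✓)  10-101(✓)  100-00(✓)  1001-0  10010-(✓)  101-01  1011-1  10110-(✓)  11-100(✓)  110-11(✓)  1100-1  11001-(✓)  1111-0
size-2^2 implicants → --1100  -0-100  -00-00  -0110-  -10-11  -1001-  0-0-11  0-110-  00--00  1--100  10-10-
Unchecked terms (primes): --1100, -0-100, -00-00, -0110-, -10-11, -1001-, 0-0-11, 0-110-, 00--00, 0000-1, 00000-, 0011-0, 01-111, 011-01, 0111-1, 1--100, 10-10-, 1001-0, 101-01, 101010, 1011-1, 1100-1, 1111-0
Minterm coverage:
  m0 ⊆ -00-00,00--00,00000-
  m1 ⊆ 0000-1,00000-
  m3 ⊆ 0-0-11,0000-1
  m4 ⊆ -0-100,-00-00,00--00
  m7 ⊆ 0-0-11 [E]
  m8 ⊆ 00--00 [E]
  m12 ⊆ --1100,-0-100,-0110-,0-110-,00--00,0011-0
  m13 ⊆ -0110-,0-110-
  m14 ⊆ 0011-0 [E]
  m18 ⊆ -1001- [E]
  m19 ⊆ -10-11,-1001-,0-0-11
  m23 ⊆ -10-11,0-0-11,01-111
  m25 ⊆ 011-01 [E]
  m28 ⊆ --1100,0-110-
  m29 ⊆ 0-110-,011-01,0111-1
  m31 ⊆ 01-111,0111-1
  m32 ⊆ -00-00 [E]
  m36 ⊆ -0-100,-00-00,1--100,10-10-,1001-0
  m37 ⊆ 10-10- [E]
  m38 ⊆ 1001-0 [E]
  m41 ⊆ 101-01 [E]
  m42 ⊆ 101010 [E]
  m47 ⊆ 1011-1 [E]
  m49 ⊆ 1100-1 [E]
  m50 ⊆ -1001- [E]
  m51 ⊆ -10-11,-1001-,1100-1
  m52 ⊆ 1--100 [E]
  m55 ⊆ -10-11 [E]
  m62 ⊆ 1111-0 [E]
E = {-00-00, -10-11, -1001-, 0-0-11, 00--00, 0011-0, 011-01, 1--100, 10-10-, 1001-0, 101-01, 101010, 1011-1, 1100-1, 1111-0}

YES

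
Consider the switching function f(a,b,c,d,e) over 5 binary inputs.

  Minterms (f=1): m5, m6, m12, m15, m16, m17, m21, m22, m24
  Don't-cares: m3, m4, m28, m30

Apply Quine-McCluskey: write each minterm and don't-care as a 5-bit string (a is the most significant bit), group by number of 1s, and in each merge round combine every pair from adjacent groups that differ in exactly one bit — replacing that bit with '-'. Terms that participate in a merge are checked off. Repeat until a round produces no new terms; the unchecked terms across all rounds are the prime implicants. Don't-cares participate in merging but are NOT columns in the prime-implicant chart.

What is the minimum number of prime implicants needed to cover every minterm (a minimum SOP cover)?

6

[col 0] 00011, 00100*, 00101*, 00110*, 01100*, 01111, 10000*, 10001*, 10101*, 10110*, 11000*, 11100*, 11110*
[col 1] -0101, -0110, -1100, 0-100, 001-0, 0010-, 1-000, 1-110, 10-01, 1000-, 11-00, 111-0
Prime implicants: -0101, -0110, -1100, 0-100, 00011, 001-0, 0010-, 01111, 1-000, 1-110, 10-01, 1000-, 11-00, 111-0
PI chart (minterm → PIs covering it):
  5 | -0101,0010-
  6 | -0110,001-0
  12 | -1100,0-100
  15 | 01111  (sole → essential)
  16 | 1-000,1000-
  17 | 10-01,1000-
  21 | -0101,10-01
  22 | -0110,1-110
  24 | 1-000,11-00
Essential prime implicants: 01111
Petrick residual → -0101, -0110, -1100, 1-000, 10-01
Minimum SOP uses 6 PIs: b'cd'e + b'cde' + bcd'e' + a'bcde + ac'd'e' + ab'd'e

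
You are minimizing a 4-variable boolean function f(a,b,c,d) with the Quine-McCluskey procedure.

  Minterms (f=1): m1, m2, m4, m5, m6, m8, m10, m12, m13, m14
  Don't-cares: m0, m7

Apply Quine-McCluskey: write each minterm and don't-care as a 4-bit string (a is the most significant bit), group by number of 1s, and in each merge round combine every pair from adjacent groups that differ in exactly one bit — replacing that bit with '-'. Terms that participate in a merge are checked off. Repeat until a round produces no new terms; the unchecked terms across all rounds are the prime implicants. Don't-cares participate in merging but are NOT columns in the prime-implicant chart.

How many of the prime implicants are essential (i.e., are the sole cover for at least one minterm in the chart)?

Round 0: 0000✓ 0001✓ 0010✓ 0100✓ 0101✓ 0110✓ 0111✓ 1000✓ 1010✓ 1100✓ 1101✓ 1110✓
Round 1: -000✓ -010✓ -100✓ -101✓ -110✓ 0-00✓ 0-01✓ 0-10✓ 00-0✓ 000-✓ 01-0✓ 01-1✓ 010-✓ 011-✓ 1-00✓ 1-10✓ 10-0✓ 11-0✓ 110-✓
Round 2: --00✓ --10✓ -0-0✓ -1-0✓ -10- 0--0✓ 0-0- 01-- 1--0✓
Round 3: ---0
PIs = {---0, -10-, 0-0-, 01--}
Coverage chart:
  m1: 0-0- ←essential
  m2: ---0 ←essential
  m4: ---0,-10-,0-0-,01--
  m5: -10-,0-0-,01--
  m6: ---0,01--
  m8: ---0 ←essential
  m10: ---0 ←essential
  m12: ---0,-10-
  m13: -10- ←essential
  m14: ---0 ←essential
Essential: ---0, -10-, 0-0-

3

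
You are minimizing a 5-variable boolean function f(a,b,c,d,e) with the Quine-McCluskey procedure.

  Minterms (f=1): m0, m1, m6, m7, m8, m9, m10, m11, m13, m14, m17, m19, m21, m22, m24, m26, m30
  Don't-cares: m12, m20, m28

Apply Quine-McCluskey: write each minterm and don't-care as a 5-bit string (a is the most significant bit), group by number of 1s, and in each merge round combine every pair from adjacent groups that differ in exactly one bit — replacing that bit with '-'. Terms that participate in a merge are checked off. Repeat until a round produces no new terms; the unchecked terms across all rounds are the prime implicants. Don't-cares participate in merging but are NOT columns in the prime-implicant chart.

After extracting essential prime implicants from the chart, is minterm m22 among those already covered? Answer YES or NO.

Round 0: 00000✓ 00001✓ 00110✓ 00111✓ 01000✓ 01001✓ 01010✓ 01011✓ 01100✓ 01101✓ 01110✓ 10001✓ 10011✓ 10100✓ 10101✓ 10110✓ 11000✓ 11010✓ 11100✓ 11110✓
Round 1: -0001 -0110✓ -1000✓ -1010✓ -1100✓ -1110✓ 0-000✓ 0-001✓ 0-110✓ 0000-✓ 0011- 01-00✓ 01-01✓ 01-10✓ 010-0✓ 010-1✓ 0100-✓ 0101-✓ 011-0✓ 0110-✓ 1-100✓ 1-110✓ 10-01 100-1 101-0✓ 1010- 11-00✓ 11-10✓ 110-0✓ 111-0✓
Round 2: --110 -1-00✓ -1-10✓ -10-0✓ -11-0✓ 0-00- 01--0✓ 01-0- 010-- 1-1-0 11--0✓
Round 3: -1--0
PIs = {--110, -0001, -1--0, 0-00-, 0011-, 01-0-, 010--, 1-1-0, 10-01, 100-1, 1010-}
Coverage chart:
  m0: 0-00- ←essential
  m1: -0001,0-00-
  m6: --110,0011-
  m7: 0011- ←essential
  m8: -1--0,0-00-,01-0-,010--
  m9: 0-00-,01-0-,010--
  m10: -1--0,010--
  m11: 010-- ←essential
  m13: 01-0- ←essential
  m14: --110,-1--0
  m17: -0001,10-01,100-1
  m19: 100-1 ←essential
  m21: 10-01,1010-
  m22: --110,1-1-0
  m24: -1--0 ←essential
  m26: -1--0 ←essential
  m30: --110,-1--0,1-1-0
Essential: -1--0, 0-00-, 0011-, 01-0-, 010--, 100-1

NO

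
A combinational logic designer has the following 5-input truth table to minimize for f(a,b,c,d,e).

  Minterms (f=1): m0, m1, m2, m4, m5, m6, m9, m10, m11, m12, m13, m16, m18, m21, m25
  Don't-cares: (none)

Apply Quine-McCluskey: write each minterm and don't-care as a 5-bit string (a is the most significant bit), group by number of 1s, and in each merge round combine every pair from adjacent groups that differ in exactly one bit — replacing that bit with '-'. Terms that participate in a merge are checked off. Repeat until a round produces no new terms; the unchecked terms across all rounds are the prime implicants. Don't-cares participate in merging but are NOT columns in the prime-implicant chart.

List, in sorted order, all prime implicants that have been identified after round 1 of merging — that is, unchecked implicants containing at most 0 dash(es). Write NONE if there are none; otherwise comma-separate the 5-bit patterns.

NONE

Round 0: 00000✓ 00001✓ 00010✓ 00100✓ 00101✓ 00110✓ 01001✓ 01010✓ 01011✓ 01100✓ 01101✓ 10000✓ 10010✓ 10101✓ 11001✓
Round 1: -0000✓ -0010✓ -0101 -1001 0-001✓ 0-010 0-100✓ 0-101✓ 00-00✓ 00-01✓ 00-10✓ 000-0✓ 0000-✓ 001-0✓ 0010-✓ 01-01✓ 010-1 0101- 0110-✓ 100-0✓
Round 2: -00-0 0--01 0-10- 00--0 00-0-
PIs = {-00-0, -0101, -1001, 0--01, 0-010, 0-10-, 00--0, 00-0-, 010-1, 0101-}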